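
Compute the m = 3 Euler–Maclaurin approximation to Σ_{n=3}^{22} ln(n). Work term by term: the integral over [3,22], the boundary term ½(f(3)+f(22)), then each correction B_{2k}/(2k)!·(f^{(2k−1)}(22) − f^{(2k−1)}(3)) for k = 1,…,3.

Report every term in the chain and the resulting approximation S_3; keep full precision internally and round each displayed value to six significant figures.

∫_3^22 ln(x) dx evaluates to 45.7071.
½[f(3) + f(22)] = ½[1.09861 + 3.09104] = 2.09483.
So far: 47.8019.
k=1: B_{2}/(2)! × [f^{(1)}(22) − f^{(1)}(3)] = 1/12 × (0.0454545 − 0.333333) = -0.0239899.
Partial sum through k=1: 47.7779.
k=2: B_{4}/(4)! × [f^{(3)}(22) − f^{(3)}(3)] = −1/720 × (0.000187829 − 0.0740741) = 0.000102620.
Partial sum through k=2: 47.7780.
k=3: B_{6}/(6)! × [f^{(5)}(22) − f^{(5)}(3)] = 1/30240 × (4.65691e-06 − 0.0987654) = -3.26590e-06.

S_3 ≈ 47.7780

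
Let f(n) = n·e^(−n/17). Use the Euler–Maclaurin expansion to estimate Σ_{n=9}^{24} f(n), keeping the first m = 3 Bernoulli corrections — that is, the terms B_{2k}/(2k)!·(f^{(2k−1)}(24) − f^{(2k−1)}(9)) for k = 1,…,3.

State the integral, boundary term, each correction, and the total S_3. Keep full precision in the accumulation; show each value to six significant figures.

S_3 ≈ 95.9920

Integral: ∫_9^24 x·e^(−x/17) dx = 90.4486.
½[f(9) + f(24)] = ½[5.30056 + 5.84911] = 5.57483.
Running total after boundary: 96.0235.
Order-1 term: 1/12 · (-0.100352 − 0.277154) = -0.0314588.
Running total after k=1: 95.9920.
Order-2 term: −1/720 · (0.00133935 − 0.00503480) = 5.13256e-06.
Running total after k=2: 95.9920.
Order-3 term: 1/30240 · (1.04704e-05 − 3.15245e-05) = -6.96234e-10.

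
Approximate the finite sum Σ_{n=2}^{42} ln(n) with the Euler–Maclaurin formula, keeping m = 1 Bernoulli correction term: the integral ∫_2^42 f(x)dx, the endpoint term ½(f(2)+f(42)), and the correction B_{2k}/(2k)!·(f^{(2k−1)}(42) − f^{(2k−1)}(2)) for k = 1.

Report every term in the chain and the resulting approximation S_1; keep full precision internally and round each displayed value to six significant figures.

S_1 ≈ 117.772

Integral: ∫_2^42 ln(x) dx = 115.596.
Boundary: ½(f(2) + f(42)) = ½(0.693147 + 3.73767) = 2.21541.
Running total after boundary: 117.811.
k=1: B_{2}/(2)! × [f^{(1)}(42) − f^{(1)}(2)] = 1/12 × (0.0238095 − 0.500000) = -0.0396825.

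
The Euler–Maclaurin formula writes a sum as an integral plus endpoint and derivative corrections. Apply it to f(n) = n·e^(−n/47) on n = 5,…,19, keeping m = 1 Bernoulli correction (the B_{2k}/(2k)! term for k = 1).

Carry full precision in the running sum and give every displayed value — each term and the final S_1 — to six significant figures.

S_1 ≈ 135.404

The integral term ∫_5^19 x·e^(−x/47) dx = 126.849.
½[f(5) + f(19)] = ½[4.49540 + 12.6820] = 8.58870.
So far: 135.437.
Correction k=1: B_{2}/2! · (f^{(1)}(19) − f^{(1)}(5)) = 1/12 · (0.397644 − 0.803433) = -0.0338158.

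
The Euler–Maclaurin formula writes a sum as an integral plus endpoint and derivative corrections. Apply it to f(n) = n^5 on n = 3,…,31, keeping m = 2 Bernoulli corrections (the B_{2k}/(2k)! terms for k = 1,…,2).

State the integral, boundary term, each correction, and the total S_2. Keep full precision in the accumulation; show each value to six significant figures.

S_2 ≈ 1.62617e+08

∫_3^31 x^5 dx evaluates to 1.47917e+08.
½[f(3) + f(31)] = ½[243.000 + 2.86292e+07] = 1.43147e+07.
So far: 1.62232e+08.
Correction k=1: B_{2}/2! · (f^{(1)}(31) − f^{(1)}(3)) = 1/12 · (4.61760e+06 − 405.000) = 384767.
Running total after k=1: 1.62617e+08.
Correction k=2: B_{4}/4! · (f^{(3)}(31) − f^{(3)}(3)) = −1/720 · (57660.0 − 540.000) = -79.3333.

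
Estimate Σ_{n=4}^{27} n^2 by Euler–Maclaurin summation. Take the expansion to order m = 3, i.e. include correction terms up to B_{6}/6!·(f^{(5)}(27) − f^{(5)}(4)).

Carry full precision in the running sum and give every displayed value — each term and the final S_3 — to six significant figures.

S_3 ≈ 6916.00

Integral: ∫_4^27 x^2 dx = 6539.67.
½[f(4) + f(27)] = ½[16.0000 + 729.000] = 372.500.
So far: 6912.17.
Order-1 term: 1/12 · (54.0000 − 8.00000) = 3.83333.
Partial sum through k=1: 6916.00.
Order-2 term: −1/720 · (0.00000 − 0.00000) = 0.00000.
Partial sum through k=2: 6916.00.
Order-3 term: 1/30240 · (0.00000 − 0.00000) = 0.00000.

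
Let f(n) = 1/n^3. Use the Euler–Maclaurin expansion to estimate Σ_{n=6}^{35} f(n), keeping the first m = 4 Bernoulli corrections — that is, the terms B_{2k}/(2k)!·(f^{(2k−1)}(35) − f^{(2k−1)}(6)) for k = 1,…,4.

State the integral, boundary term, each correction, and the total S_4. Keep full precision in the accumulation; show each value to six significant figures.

S_4 ≈ 0.0159982

The integral term ∫_6^35 1/x^3 dx = 0.0134807.
Endpoint term: (f(6) + f(35))/2 = (0.00462963 + 2.33236e-05)/2 = 0.00232648.
Running total after boundary: 0.0158072.
Correction k=1: B_{2}/2! · (f^{(1)}(35) − f^{(1)}(6)) = 1/12 · (-1.99917e-06 − (-0.00231481)) = 0.000192735.
Partial sum through k=1: 0.0159999.
Correction k=2: B_{4}/4! · (f^{(3)}(35) − f^{(3)}(6)) = −1/720 · (-3.26395e-08 − (-0.00128601)) = -1.78608e-06.
Partial sum through k=2: 0.0159982.
Correction k=3: B_{6}/6! · (f^{(5)}(35) − f^{(5)}(6)) = 1/30240 · (-1.11907e-09 − (-0.00150034)) = 4.96145e-08.
Partial sum through k=3: 0.0159982.
Correction k=4: B_{8}/8! · (f^{(7)}(35) − f^{(7)}(6)) = −1/1209600 · (-6.57737e-11 − (-0.00300069)) = -2.48073e-09.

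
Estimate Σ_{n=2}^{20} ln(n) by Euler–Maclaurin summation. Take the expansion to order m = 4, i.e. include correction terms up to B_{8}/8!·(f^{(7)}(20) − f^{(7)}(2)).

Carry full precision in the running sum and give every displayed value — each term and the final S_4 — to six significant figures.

∫_2^20 ln(x) dx evaluates to 40.5284.
Endpoint term: (f(2) + f(20))/2 = (0.693147 + 2.99573)/2 = 1.84444.
Integral + boundary = 42.3728.
Correction k=1: B_{2}/2! · (f^{(1)}(20) − f^{(1)}(2)) = 1/12 · (0.0500000 − 0.500000) = -0.0375000.
Partial sum through k=1: 42.3353.
Correction k=2: B_{4}/4! · (f^{(3)}(20) − f^{(3)}(2)) = −1/720 · (0.000250000 − 0.250000) = 0.000346875.
Partial sum through k=2: 42.3356.
Correction k=3: B_{6}/6! · (f^{(5)}(20) − f^{(5)}(2)) = 1/30240 · (7.50000e-06 − 0.750000) = -2.48013e-05.
Partial sum through k=3: 42.3356.
Correction k=4: B_{8}/8! · (f^{(7)}(20) − f^{(7)}(2)) = −1/1209600 · (5.62500e-07 − 5.62500) = 4.65030e-06.

S_4 ≈ 42.3356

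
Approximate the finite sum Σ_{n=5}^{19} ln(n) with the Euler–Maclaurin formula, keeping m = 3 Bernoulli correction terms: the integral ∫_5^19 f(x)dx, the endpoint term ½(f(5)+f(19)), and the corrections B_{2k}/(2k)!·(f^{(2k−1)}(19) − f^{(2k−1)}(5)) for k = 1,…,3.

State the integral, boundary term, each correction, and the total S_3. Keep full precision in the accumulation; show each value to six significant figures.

The integral term ∫_5^19 ln(x) dx = 33.8972.
Endpoint term: (f(5) + f(19))/2 = (1.60944 + 2.94444)/2 = 2.27694.
Integral + boundary = 36.1741.
Order-1 term: 1/12 · (0.0526316 − 0.200000) = -0.0122807.
Partial sum through k=1: 36.1618.
Order-2 term: −1/720 · (0.000291588 − 0.0160000) = 2.18172e-05.
Partial sum through k=2: 36.1618.
Order-3 term: 1/30240 · (9.69267e-06 − 0.00768000) = -2.53648e-07.

S_3 ≈ 36.1618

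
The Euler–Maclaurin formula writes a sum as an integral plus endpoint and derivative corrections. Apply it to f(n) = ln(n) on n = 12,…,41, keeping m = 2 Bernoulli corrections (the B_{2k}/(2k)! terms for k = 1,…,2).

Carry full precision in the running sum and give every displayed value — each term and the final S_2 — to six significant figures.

S_2 ≈ 96.5319

The integral term ∫_12^41 ln(x) dx = 93.4376.
Boundary: ½(f(12) + f(41)) = ½(2.48491 + 3.71357) = 3.09924.
So far: 96.5368.
k=1: B_{2}/(2)! × [f^{(1)}(41) − f^{(1)}(12)] = 1/12 × (0.0243902 − 0.0833333) = -0.00491192.
After k=1: 96.5319.
k=2: B_{4}/(4)! × [f^{(3)}(41) − f^{(3)}(12)] = −1/720 × (2.90187e-05 − 0.00115741) = 1.56721e-06.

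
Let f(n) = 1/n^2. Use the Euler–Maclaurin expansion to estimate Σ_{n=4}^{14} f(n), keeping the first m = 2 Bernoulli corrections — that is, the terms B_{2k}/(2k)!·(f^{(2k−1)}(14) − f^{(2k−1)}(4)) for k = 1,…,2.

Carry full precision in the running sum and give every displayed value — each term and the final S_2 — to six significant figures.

S_2 ≈ 0.214883

The integral term ∫_4^14 1/x^2 dx = 0.178571.
Endpoint term: (f(4) + f(14))/2 = (0.0625000 + 0.00510204)/2 = 0.0338010.
Integral + boundary = 0.212372.
Order-1 term: 1/12 · (-0.000728863 − (-0.0312500)) = 0.00254343.
After k=1: 0.214916.
Order-2 term: −1/720 · (-4.46243e-05 − (-0.0234375)) = -3.24901e-05.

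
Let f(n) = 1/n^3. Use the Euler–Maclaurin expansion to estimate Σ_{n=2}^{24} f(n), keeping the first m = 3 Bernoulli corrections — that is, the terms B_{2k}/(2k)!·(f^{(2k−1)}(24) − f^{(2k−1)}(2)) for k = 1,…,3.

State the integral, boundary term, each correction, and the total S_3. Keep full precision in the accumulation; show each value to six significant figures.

The integral term ∫_2^24 1/x^3 dx = 0.124132.
Boundary: ½(f(2) + f(24)) = ½(0.125000 + 7.23380e-05) = 0.0625362.
So far: 0.186668.
Order-1 term: 1/12 · (-9.04225e-06 − (-0.187500)) = 0.0156242.
Running total after k=1: 0.202292.
Order-2 term: −1/720 · (-3.13967e-07 − (-0.937500)) = -0.00130208.
Running total after k=2: 0.200990.
Order-3 term: 1/30240 · (-2.28934e-08 − (-9.84375)) = 0.000325521.

S_3 ≈ 0.201316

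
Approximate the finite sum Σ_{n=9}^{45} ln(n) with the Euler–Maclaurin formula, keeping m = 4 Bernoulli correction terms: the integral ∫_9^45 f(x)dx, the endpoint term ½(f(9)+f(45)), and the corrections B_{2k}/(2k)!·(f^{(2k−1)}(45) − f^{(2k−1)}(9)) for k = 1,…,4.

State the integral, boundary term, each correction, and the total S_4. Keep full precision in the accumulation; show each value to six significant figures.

Integral: ∫_9^45 ln(x) dx = 115.525.
Endpoint term: (f(9) + f(45))/2 = (2.19722 + 3.80666)/2 = 3.00194.
So far: 118.527.
Correction k=1: B_{2}/2! · (f^{(1)}(45) − f^{(1)}(9)) = 1/12 · (0.0222222 − 0.111111) = -0.00740741.
After k=1: 118.519.
Correction k=2: B_{4}/4! · (f^{(3)}(45) − f^{(3)}(9)) = −1/720 · (2.19479e-05 − 0.00274348) = 3.77991e-06.
After k=2: 118.519.
Correction k=3: B_{6}/6! · (f^{(5)}(45) − f^{(5)}(9)) = 1/30240 · (1.30061e-07 − 0.000406442) = -1.34362e-08.
After k=3: 118.519.
Correction k=4: B_{8}/8! · (f^{(7)}(45) − f^{(7)}(9)) = −1/1209600 · (1.92684e-09 − 0.000150534) = 1.24448e-10.

S_4 ≈ 118.519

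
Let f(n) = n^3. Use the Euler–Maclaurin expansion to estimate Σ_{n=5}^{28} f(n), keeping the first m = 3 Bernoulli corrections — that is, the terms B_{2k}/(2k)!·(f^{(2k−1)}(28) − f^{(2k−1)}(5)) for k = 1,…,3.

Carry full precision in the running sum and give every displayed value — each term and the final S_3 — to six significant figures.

The integral term ∫_5^28 x^3 dx = 153508.
Boundary: ½(f(5) + f(28)) = ½(125.000 + 21952.0) = 11038.5.
Running total after boundary: 164546.
Order-1 term: 1/12 · (2352.00 − 75.0000) = 189.750.
Running total after k=1: 164736.
Order-2 term: −1/720 · (6.00000 − 6.00000) = 0.00000.
Running total after k=2: 164736.
Order-3 term: 1/30240 · (0.00000 − 0.00000) = 0.00000.

S_3 ≈ 164736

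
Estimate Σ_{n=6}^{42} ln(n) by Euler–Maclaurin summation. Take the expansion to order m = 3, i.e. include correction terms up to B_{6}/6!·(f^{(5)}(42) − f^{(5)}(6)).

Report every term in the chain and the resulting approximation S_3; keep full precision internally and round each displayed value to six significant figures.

S_3 ≈ 112.984

The integral term ∫_6^42 ln(x) dx = 110.232.
Endpoint term: (f(6) + f(42))/2 = (1.79176 + 3.73767)/2 = 2.76471.
Running total after boundary: 112.996.
k=1: B_{2}/(2)! × [f^{(1)}(42) − f^{(1)}(6)] = 1/12 × (0.0238095 − 0.166667) = -0.0119048.
Partial sum through k=1: 112.984.
k=2: B_{4}/(4)! × [f^{(3)}(42) − f^{(3)}(6)] = −1/720 × (2.69949e-05 − 0.00925926) = 1.28226e-05.
Partial sum through k=2: 112.984.
k=3: B_{6}/(6)! × [f^{(5)}(42) − f^{(5)}(6)] = 1/30240 × (1.83639e-07 − 0.00308642) = -1.02058e-07.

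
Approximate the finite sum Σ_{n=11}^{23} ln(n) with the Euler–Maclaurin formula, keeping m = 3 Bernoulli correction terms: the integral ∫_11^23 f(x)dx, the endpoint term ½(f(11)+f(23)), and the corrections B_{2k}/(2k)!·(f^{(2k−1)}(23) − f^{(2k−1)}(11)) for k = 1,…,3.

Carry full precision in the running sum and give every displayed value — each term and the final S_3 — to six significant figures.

The integral term ∫_11^23 ln(x) dx = 33.7395.
Boundary: ½(f(11) + f(23)) = ½(2.39790 + 3.13549) = 2.76669.
So far: 36.5062.
Order-1 term: 1/12 · (0.0434783 − 0.0909091) = -0.00395257.
Partial sum through k=1: 36.5023.
Order-2 term: −1/720 · (0.000164379 − 0.00150263) = 1.85868e-06.
Partial sum through k=2: 36.5023.
Order-3 term: 1/30240 · (3.72883e-06 − 0.000149021) = -4.80464e-09.

S_3 ≈ 36.5023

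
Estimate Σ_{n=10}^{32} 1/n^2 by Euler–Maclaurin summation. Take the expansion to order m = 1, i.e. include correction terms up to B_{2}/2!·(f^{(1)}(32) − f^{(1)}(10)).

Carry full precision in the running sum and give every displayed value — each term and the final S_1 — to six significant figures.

∫_10^32 1/x^2 dx evaluates to 0.0687500.
½[f(10) + f(32)] = ½[0.0100000 + 0.000976562] = 0.00548828.
So far: 0.0742383.
Correction k=1: B_{2}/2! · (f^{(1)}(32) − f^{(1)}(10)) = 1/12 · (-6.10352e-05 − (-0.00200000)) = 0.000161580.

S_1 ≈ 0.0743999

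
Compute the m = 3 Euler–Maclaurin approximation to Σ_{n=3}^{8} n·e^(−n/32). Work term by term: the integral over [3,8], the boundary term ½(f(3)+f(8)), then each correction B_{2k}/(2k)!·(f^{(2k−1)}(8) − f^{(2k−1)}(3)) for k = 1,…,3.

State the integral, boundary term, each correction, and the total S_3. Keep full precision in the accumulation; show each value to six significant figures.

∫_3^8 x·e^(−x/32) dx evaluates to 22.9066.
Boundary: ½(f(3) + f(8)) = ½(2.73153 + 6.23041) = 4.48097.
So far: 27.3876.
Correction k=1: B_{2}/2! · (f^{(1)}(8) − f^{(1)}(3)) = 1/12 · (0.584101 − 0.825150) = -0.0200875.
Running total after k=1: 27.3675.
Correction k=2: B_{4}/4! · (f^{(3)}(8) − f^{(3)}(3)) = −1/720 · (0.00209151 − 0.00258415) = 6.84229e-07.
Running total after k=2: 27.3675.
Correction k=3: B_{6}/6! · (f^{(5)}(8) − f^{(5)}(3)) = 1/30240 · (3.52793e-06 − 4.26025e-06) = -2.42168e-11.

S_3 ≈ 27.3675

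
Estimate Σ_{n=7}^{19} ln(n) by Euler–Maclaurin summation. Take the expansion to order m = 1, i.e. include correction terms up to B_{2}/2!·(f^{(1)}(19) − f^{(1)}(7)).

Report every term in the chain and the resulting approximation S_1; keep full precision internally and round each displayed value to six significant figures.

The integral term ∫_7^19 ln(x) dx = 30.3230.
½[f(7) + f(19)] = ½[1.94591 + 2.94444] = 2.44517.
Running total after boundary: 32.7681.
Order-1 term: 1/12 · (0.0526316 − 0.142857) = -0.00751880.

S_1 ≈ 32.7606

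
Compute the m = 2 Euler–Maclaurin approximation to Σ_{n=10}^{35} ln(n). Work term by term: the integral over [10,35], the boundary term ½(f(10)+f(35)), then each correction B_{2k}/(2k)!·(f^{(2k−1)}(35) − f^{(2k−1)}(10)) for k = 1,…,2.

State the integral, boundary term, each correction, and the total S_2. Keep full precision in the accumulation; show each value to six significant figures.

S_2 ≈ 79.3343

The integral term ∫_10^35 ln(x) dx = 76.4113.
½[f(10) + f(35)] = ½[2.30259 + 3.55535] = 2.92897.
So far: 79.3403.
Correction k=1: B_{2}/2! · (f^{(1)}(35) − f^{(1)}(10)) = 1/12 · (0.0285714 − 0.100000) = -0.00595238.
Partial sum through k=1: 79.3343.
Correction k=2: B_{4}/4! · (f^{(3)}(35) − f^{(3)}(10)) = −1/720 · (4.66472e-05 − 0.00200000) = 2.71299e-06.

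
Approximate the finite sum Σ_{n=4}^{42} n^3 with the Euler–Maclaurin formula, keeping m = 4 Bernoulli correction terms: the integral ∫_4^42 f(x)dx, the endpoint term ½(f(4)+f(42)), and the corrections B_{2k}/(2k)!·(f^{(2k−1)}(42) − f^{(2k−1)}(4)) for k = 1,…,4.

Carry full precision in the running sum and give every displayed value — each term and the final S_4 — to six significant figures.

S_4 ≈ 815373

The integral term ∫_4^42 x^3 dx = 777860.
½[f(4) + f(42)] = ½[64.0000 + 74088.0] = 37076.0.
So far: 814936.
k=1: B_{2}/(2)! × [f^{(1)}(42) − f^{(1)}(4)] = 1/12 × (5292.00 − 48.0000) = 437.000.
Running total after k=1: 815373.
k=2: B_{4}/(4)! × [f^{(3)}(42) − f^{(3)}(4)] = −1/720 × (6.00000 − 6.00000) = 0.00000.
Running total after k=2: 815373.
k=3: B_{6}/(6)! × [f^{(5)}(42) − f^{(5)}(4)] = 1/30240 × (0.00000 − 0.00000) = 0.00000.
Running total after k=3: 815373.
k=4: B_{8}/(8)! × [f^{(7)}(42) − f^{(7)}(4)] = −1/1209600 × (0.00000 − 0.00000) = 0.00000.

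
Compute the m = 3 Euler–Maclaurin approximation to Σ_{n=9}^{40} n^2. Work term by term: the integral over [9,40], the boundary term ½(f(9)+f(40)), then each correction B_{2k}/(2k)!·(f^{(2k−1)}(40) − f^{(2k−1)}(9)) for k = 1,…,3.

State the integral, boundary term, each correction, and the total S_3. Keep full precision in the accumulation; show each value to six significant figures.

The integral term ∫_9^40 x^2 dx = 21090.3.
Endpoint term: (f(9) + f(40))/2 = (81.0000 + 1600.00)/2 = 840.500.
Running total after boundary: 21930.8.
Order-1 term: 1/12 · (80.0000 − 18.0000) = 5.16667.
After k=1: 21936.0.
Order-2 term: −1/720 · (0.00000 − 0.00000) = 0.00000.
After k=2: 21936.0.
Order-3 term: 1/30240 · (0.00000 − 0.00000) = 0.00000.

S_3 ≈ 21936.0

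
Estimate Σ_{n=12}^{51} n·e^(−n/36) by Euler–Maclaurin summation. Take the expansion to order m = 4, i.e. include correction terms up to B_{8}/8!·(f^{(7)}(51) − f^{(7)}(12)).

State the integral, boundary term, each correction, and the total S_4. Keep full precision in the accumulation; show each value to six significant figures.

S_4 ≈ 489.025

The integral term ∫_12^51 x·e^(−x/36) dx = 478.590.
½[f(12) + f(51)] = ½[8.59838 + 12.3686] = 10.4835.
Running total after boundary: 489.074.
Correction k=1: B_{2}/2! · (f^{(1)}(51) − f^{(1)}(12)) = 1/12 · (-0.101050 − 0.477688) = -0.0482282.
Running total after k=1: 489.025.
Correction k=2: B_{4}/4! · (f^{(3)}(51) − f^{(3)}(12)) = −1/720 · (0.000296290 − 0.00147434) = 1.63619e-06.
Running total after k=2: 489.025.
Correction k=3: B_{6}/6! · (f^{(5)}(51) − f^{(5)}(12)) = 1/30240 · (5.17400e-07 − 1.99082e-06) = -4.87242e-11.
Running total after k=3: 489.025.
Correction k=4: B_{8}/8! · (f^{(7)}(51) − f^{(7)}(12)) = −1/1209600 · (6.22054e-10 − 2.19447e-09) = 1.29994e-15.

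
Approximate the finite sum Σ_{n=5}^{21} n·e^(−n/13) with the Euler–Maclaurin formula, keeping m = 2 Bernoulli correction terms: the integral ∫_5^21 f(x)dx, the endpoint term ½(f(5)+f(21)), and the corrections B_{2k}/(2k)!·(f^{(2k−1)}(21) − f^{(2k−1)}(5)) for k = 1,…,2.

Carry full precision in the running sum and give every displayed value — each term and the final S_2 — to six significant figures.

S_2 ≈ 75.1551

Integral: ∫_5^21 x·e^(−x/13) dx = 71.4108.
½[f(5) + f(21)] = ½[3.40356 + 4.17510] = 3.78933.
Integral + boundary = 75.2002.
Order-1 term: 1/12 · (-0.122347 − 0.418900) = -0.0451039.
After k=1: 75.1551.
Order-2 term: −1/720 · (0.00162888 − 0.0105345) = 1.23689e-05.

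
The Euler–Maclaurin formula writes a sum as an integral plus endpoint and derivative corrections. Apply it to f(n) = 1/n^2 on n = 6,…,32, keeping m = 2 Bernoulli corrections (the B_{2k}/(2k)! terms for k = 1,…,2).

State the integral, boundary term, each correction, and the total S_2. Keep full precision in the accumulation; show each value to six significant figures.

S_2 ≈ 0.150556

Integral: ∫_6^32 1/x^2 dx = 0.135417.
½[f(6) + f(32)] = ½[0.0277778 + 0.000976562] = 0.0143772.
Running total after boundary: 0.149794.
Correction k=1: B_{2}/2! · (f^{(1)}(32) − f^{(1)}(6)) = 1/12 · (-6.10352e-05 − (-0.00925926)) = 0.000766519.
After k=1: 0.150560.
Correction k=2: B_{4}/4! · (f^{(3)}(32) − f^{(3)}(6)) = −1/720 · (-7.15256e-07 − (-0.00308642)) = -4.28570e-06.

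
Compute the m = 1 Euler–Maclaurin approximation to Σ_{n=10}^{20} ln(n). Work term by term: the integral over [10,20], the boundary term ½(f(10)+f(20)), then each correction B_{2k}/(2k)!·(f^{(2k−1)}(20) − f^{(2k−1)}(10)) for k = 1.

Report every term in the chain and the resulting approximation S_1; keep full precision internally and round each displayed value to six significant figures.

S_1 ≈ 29.5338

∫_10^20 ln(x) dx evaluates to 26.8888.
Boundary: ½(f(10) + f(20)) = ½(2.30259 + 2.99573) = 2.64916.
So far: 29.5380.
Correction k=1: B_{2}/2! · (f^{(1)}(20) − f^{(1)}(10)) = 1/12 · (0.0500000 − 0.100000) = -0.00416667.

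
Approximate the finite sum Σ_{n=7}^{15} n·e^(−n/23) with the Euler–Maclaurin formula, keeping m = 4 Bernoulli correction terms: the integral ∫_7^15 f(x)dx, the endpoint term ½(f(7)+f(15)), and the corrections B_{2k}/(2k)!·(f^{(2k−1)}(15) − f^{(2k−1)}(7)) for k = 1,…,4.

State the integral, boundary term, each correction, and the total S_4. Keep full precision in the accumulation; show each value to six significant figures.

∫_7^15 x·e^(−x/23) dx evaluates to 53.6697.
Boundary: ½(f(7) + f(15)) = ½(5.16323 + 7.81368) = 6.48846.
Running total after boundary: 60.1582.
k=1: B_{2}/(2)! × [f^{(1)}(15) − f^{(1)}(7)] = 1/12 × (0.181187 − 0.513116) = -0.0276608.
Running total after k=1: 60.1305.
k=2: B_{4}/(4)! × [f^{(3)}(15) − f^{(3)}(7)] = −1/720 × (0.00231193 − 0.00375865) = 2.00933e-06.
Running total after k=2: 60.1305.
k=3: B_{6}/(6)! × [f^{(5)}(15) − f^{(5)}(7)] = 1/30240 × (8.09329e-06 − 1.23768e-05) = -1.41650e-10.
Running total after k=3: 60.1305.
k=4: B_{8}/(8)! × [f^{(7)}(15) − f^{(7)}(7)] = −1/1209600 × (2.23369e-08 − 3.33618e-08) = 9.11451e-15.

S_4 ≈ 60.1305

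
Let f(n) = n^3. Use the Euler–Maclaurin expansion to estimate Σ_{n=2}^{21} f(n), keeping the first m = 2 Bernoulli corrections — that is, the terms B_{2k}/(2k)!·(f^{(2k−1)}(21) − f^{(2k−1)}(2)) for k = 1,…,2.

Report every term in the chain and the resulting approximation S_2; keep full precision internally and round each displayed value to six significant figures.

The integral term ∫_2^21 x^3 dx = 48616.2.
Endpoint term: (f(2) + f(21))/2 = (8.00000 + 9261.00)/2 = 4634.50.
So far: 53250.8.
Correction k=1: B_{2}/2! · (f^{(1)}(21) − f^{(1)}(2)) = 1/12 · (1323.00 − 12.0000) = 109.250.
After k=1: 53360.0.
Correction k=2: B_{4}/4! · (f^{(3)}(21) − f^{(3)}(2)) = −1/720 · (6.00000 − 6.00000) = 0.00000.

S_2 ≈ 53360.0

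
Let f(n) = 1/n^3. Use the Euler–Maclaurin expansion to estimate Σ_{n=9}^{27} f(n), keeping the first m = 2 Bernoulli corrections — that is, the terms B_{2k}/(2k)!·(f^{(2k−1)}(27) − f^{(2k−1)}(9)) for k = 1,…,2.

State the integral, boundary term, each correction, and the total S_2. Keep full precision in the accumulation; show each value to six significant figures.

S_2 ≈ 0.00623572

The integral term ∫_9^27 1/x^3 dx = 0.00548697.
Boundary: ½(f(9) + f(27)) = ½(0.00137174 + 5.08053e-05) = 0.000711274.
So far: 0.00619824.
k=1: B_{2}/(2)! × [f^{(1)}(27) − f^{(1)}(9)] = 1/12 × (-5.64503e-06 − (-0.000457247)) = 3.76335e-05.
Partial sum through k=1: 0.00623588.
k=2: B_{4}/(4)! × [f^{(3)}(27) − f^{(3)}(9)] = −1/720 × (-1.54870e-07 − (-0.000112901)) = -1.56591e-07.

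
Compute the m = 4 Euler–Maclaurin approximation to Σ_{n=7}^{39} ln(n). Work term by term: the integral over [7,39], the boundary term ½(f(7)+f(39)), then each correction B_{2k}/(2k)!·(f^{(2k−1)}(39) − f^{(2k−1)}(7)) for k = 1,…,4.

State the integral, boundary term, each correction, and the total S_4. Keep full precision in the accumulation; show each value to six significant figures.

S_4 ≈ 100.053

∫_7^39 ln(x) dx evaluates to 97.2575.
½[f(7) + f(39)] = ½[1.94591 + 3.66356] = 2.80474.
Integral + boundary = 100.062.
Correction k=1: B_{2}/2! · (f^{(1)}(39) − f^{(1)}(7)) = 1/12 · (0.0256410 − 0.142857) = -0.00976801.
Running total after k=1: 100.053.
Correction k=2: B_{4}/4! · (f^{(3)}(39) − f^{(3)}(7)) = −1/720 · (3.37160e-05 − 0.00583090) = 8.05165e-06.
Running total after k=2: 100.053.
Correction k=3: B_{6}/6! · (f^{(5)}(39) − f^{(5)}(7)) = 1/30240 · (2.66004e-07 − 0.00142798) = -4.72126e-08.
Running total after k=3: 100.053.
Correction k=4: B_{8}/8! · (f^{(7)}(39) − f^{(7)}(7)) = −1/1209600 · (5.24663e-09 − 0.000874271) = 7.22773e-10.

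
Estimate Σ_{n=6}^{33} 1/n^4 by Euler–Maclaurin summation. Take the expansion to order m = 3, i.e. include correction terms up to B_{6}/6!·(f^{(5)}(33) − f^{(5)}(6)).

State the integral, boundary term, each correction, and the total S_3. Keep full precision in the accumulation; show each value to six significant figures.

∫_6^33 1/x^4 dx evaluates to 0.00153393.
Boundary: ½(f(6) + f(33)) = ½(0.000771605 + 8.43226e-07) = 0.000386224.
Running total after boundary: 0.00192016.
Correction k=1: B_{2}/2! · (f^{(1)}(33) − f^{(1)}(6)) = 1/12 · (-1.02209e-07 − (-0.000514403)) = 4.28584e-05.
After k=1: 0.00196302.
Correction k=2: B_{4}/4! · (f^{(3)}(33) − f^{(3)}(6)) = −1/720 · (-2.81568e-09 − (-0.000428669)) = -5.95370e-07.
After k=2: 0.00196242.
Correction k=3: B_{6}/6! · (f^{(5)}(33) − f^{(5)}(6)) = 1/30240 · (-1.44792e-10 − (-0.000666819)) = 2.20509e-08.

S_3 ≈ 0.00196244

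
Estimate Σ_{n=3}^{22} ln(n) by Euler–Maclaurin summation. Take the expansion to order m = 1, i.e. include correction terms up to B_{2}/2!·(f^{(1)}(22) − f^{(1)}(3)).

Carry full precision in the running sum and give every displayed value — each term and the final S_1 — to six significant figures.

Integral: ∫_3^22 ln(x) dx = 45.7071.
Boundary: ½(f(3) + f(22)) = ½(1.09861 + 3.09104) = 2.09483.
Integral + boundary = 47.8019.
k=1: B_{2}/(2)! × [f^{(1)}(22) − f^{(1)}(3)] = 1/12 × (0.0454545 − 0.333333) = -0.0239899.

S_1 ≈ 47.7779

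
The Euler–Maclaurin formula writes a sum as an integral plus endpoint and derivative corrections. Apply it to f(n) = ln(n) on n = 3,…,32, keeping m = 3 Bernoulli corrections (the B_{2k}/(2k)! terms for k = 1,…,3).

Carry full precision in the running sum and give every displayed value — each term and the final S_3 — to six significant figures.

The integral term ∫_3^32 ln(x) dx = 78.6077.
½[f(3) + f(32)] = ½[1.09861 + 3.46574] = 2.28217.
Running total after boundary: 80.8899.
k=1: B_{2}/(2)! × [f^{(1)}(32) − f^{(1)}(3)] = 1/12 × (0.0312500 − 0.333333) = -0.0251736.
Running total after k=1: 80.8647.
k=2: B_{4}/(4)! × [f^{(3)}(32) − f^{(3)}(3)] = −1/720 × (6.10352e-05 − 0.0740741) = 0.000102796.
Running total after k=2: 80.8648.
k=3: B_{6}/(6)! × [f^{(5)}(32) − f^{(5)}(3)] = 1/30240 × (7.15256e-07 − 0.0987654) = -3.26603e-06.

S_3 ≈ 80.8648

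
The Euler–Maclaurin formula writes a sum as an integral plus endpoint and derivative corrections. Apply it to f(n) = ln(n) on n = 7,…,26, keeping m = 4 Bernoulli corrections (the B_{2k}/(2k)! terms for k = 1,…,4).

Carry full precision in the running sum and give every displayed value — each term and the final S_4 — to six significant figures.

S_4 ≈ 54.6825

∫_7^26 ln(x) dx evaluates to 52.0891.
Endpoint term: (f(7) + f(26))/2 = (1.94591 + 3.25810)/2 = 2.60200.
Running total after boundary: 54.6911.
k=1: B_{2}/(2)! × [f^{(1)}(26) − f^{(1)}(7)] = 1/12 × (0.0384615 − 0.142857) = -0.00869963.
Partial sum through k=1: 54.6824.
k=2: B_{4}/(4)! × [f^{(3)}(26) − f^{(3)}(7)] = −1/720 × (0.000113792 − 0.00583090) = 7.94043e-06.
Partial sum through k=2: 54.6825.
k=3: B_{6}/(6)! × [f^{(5)}(26) − f^{(5)}(7)] = 1/30240 × (2.01997e-06 − 0.00142798) = -4.71546e-08.
Partial sum through k=3: 54.6825.
k=4: B_{8}/(8)! × [f^{(7)}(26) − f^{(7)}(7)] = −1/1209600 × (8.96436e-08 − 0.000874271) = 7.22703e-10.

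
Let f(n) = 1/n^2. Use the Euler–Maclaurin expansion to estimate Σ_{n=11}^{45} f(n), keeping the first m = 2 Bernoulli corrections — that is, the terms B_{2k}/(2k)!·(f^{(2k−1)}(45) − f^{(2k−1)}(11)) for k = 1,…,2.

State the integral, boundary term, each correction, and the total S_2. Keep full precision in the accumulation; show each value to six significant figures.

Integral: ∫_11^45 1/x^2 dx = 0.0686869.
Endpoint term: (f(11) + f(45))/2 = (0.00826446 + 0.000493827)/2 = 0.00437914.
Integral + boundary = 0.0730660.
Order-1 term: 1/12 · (-2.19479e-05 − (-0.00150263)) = 0.000123390.
After k=1: 0.0731894.
Order-2 term: −1/720 · (-1.30061e-07 − (-0.000149021)) = -2.06793e-07.

S_2 ≈ 0.0731892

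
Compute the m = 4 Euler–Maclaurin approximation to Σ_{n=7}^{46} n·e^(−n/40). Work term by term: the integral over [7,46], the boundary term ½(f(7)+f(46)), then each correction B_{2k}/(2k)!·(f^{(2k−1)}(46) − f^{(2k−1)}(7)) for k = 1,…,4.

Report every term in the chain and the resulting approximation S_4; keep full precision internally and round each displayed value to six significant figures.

S_4 ≈ 499.108

The integral term ∫_7^46 x·e^(−x/40) dx = 488.949.
½[f(7) + f(46)] = ½[5.87620 + 14.5653] = 10.2207.
Running total after boundary: 499.169.
Correction k=1: B_{2}/2! · (f^{(1)}(46) − f^{(1)}(7)) = 1/12 · (-0.0474955 − 0.692552) = -0.0616706.
After k=1: 499.108.
Correction k=2: B_{4}/4! · (f^{(3)}(46) − f^{(3)}(7)) = −1/720 · (0.000366111 − 0.00148217) = 1.55008e-06.
After k=2: 499.108.
Correction k=3: B_{6}/6! · (f^{(5)}(46) − f^{(5)}(7)) = 1/30240 · (4.76192e-07 − 1.58218e-06) = -3.65737e-11.
After k=3: 499.108.
Correction k=4: B_{8}/8! · (f^{(7)}(46) − f^{(7)}(7)) = −1/1209600 · (4.52228e-10 − 1.39875e-09) = 7.82511e-16.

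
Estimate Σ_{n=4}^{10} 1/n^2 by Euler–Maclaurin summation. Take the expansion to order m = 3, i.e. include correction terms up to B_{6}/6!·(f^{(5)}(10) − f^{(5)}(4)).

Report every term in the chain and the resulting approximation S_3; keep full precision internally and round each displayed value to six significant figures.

The integral term ∫_4^10 1/x^2 dx = 0.150000.
½[f(4) + f(10)] = ½[0.0625000 + 0.0100000] = 0.0362500.
Running total after boundary: 0.186250.
Order-1 term: 1/12 · (-0.00200000 − (-0.0312500)) = 0.00243750.
Running total after k=1: 0.188688.
Order-2 term: −1/720 · (-0.000240000 − (-0.0234375)) = -3.22188e-05.
Running total after k=2: 0.188655.
Order-3 term: 1/30240 · (-7.20000e-05 − (-0.0439453)) = 1.45084e-06.

S_3 ≈ 0.188657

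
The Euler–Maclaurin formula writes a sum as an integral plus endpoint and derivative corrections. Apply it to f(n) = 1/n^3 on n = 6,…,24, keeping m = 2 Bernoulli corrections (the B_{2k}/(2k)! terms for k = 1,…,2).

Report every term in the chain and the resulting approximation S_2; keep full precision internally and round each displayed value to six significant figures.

The integral term ∫_6^24 1/x^3 dx = 0.0130208.
½[f(6) + f(24)] = ½[0.00462963 + 7.23380e-05] = 0.00235098.
Integral + boundary = 0.0153718.
Correction k=1: B_{2}/2! · (f^{(1)}(24) − f^{(1)}(6)) = 1/12 · (-9.04225e-06 − (-0.00231481)) = 0.000192148.
Partial sum through k=1: 0.0155640.
Correction k=2: B_{4}/4! · (f^{(3)}(24) − f^{(3)}(6)) = −1/720 · (-3.13967e-07 − (-0.00128601)) = -1.78569e-06.

S_2 ≈ 0.0155622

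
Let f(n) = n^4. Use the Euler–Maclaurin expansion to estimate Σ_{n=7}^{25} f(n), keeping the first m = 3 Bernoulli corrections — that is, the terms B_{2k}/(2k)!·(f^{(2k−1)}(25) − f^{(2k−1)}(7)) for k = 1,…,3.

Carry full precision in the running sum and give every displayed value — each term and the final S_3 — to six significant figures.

S_3 ≈ 2.15137e+06

Integral: ∫_7^25 x^4 dx = 1.94976e+06.
½[f(7) + f(25)] = ½[2401.00 + 390625] = 196513.
Running total after boundary: 2.14628e+06.
k=1: B_{2}/(2)! × [f^{(1)}(25) − f^{(1)}(7)] = 1/12 × (62500.0 − 1372.00) = 5094.00.
Running total after k=1: 2.15137e+06.
k=2: B_{4}/(4)! × [f^{(3)}(25) − f^{(3)}(7)] = −1/720 × (600.000 − 168.000) = -0.600000.
Running total after k=2: 2.15137e+06.
k=3: B_{6}/(6)! × [f^{(5)}(25) − f^{(5)}(7)] = 1/30240 × (0.00000 − 0.00000) = 0.00000.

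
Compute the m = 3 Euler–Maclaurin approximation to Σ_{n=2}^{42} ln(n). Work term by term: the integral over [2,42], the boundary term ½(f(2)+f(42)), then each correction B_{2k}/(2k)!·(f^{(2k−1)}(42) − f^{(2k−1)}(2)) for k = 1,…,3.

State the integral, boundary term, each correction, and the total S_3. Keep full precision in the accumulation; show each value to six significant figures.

∫_2^42 ln(x) dx evaluates to 115.596.
Boundary: ½(f(2) + f(42)) = ½(0.693147 + 3.73767) = 2.21541.
Running total after boundary: 117.811.
Correction k=1: B_{2}/2! · (f^{(1)}(42) − f^{(1)}(2)) = 1/12 · (0.0238095 − 0.500000) = -0.0396825.
After k=1: 117.772.
Correction k=2: B_{4}/4! · (f^{(3)}(42) − f^{(3)}(2)) = −1/720 · (2.69949e-05 − 0.250000) = 0.000347185.
After k=2: 117.772.
Correction k=3: B_{6}/6! · (f^{(5)}(42) − f^{(5)}(2)) = 1/30240 · (1.83639e-07 − 0.750000) = -2.48016e-05.

S_3 ≈ 117.772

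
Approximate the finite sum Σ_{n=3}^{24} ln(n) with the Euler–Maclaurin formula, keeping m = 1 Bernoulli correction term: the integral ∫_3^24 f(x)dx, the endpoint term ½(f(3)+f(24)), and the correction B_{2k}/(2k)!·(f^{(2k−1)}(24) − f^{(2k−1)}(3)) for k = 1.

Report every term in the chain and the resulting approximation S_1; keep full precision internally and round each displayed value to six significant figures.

The integral term ∫_3^24 ln(x) dx = 51.9775.
Boundary: ½(f(3) + f(24)) = ½(1.09861 + 3.17805) = 2.13833.
Running total after boundary: 54.1158.
Correction k=1: B_{2}/2! · (f^{(1)}(24) − f^{(1)}(3)) = 1/12 · (0.0416667 − 0.333333) = -0.0243056.

S_1 ≈ 54.0915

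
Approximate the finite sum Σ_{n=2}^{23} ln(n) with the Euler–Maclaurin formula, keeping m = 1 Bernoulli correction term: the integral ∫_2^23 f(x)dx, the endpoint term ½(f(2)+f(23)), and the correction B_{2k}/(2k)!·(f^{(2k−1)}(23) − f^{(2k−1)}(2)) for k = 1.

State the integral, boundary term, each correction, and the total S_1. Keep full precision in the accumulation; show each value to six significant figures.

S_1 ≈ 51.6063

Integral: ∫_2^23 ln(x) dx = 49.7301.
Boundary: ½(f(2) + f(23)) = ½(0.693147 + 3.13549) = 1.91432.
Running total after boundary: 51.6444.
Correction k=1: B_{2}/2! · (f^{(1)}(23) − f^{(1)}(2)) = 1/12 · (0.0434783 − 0.500000) = -0.0380435.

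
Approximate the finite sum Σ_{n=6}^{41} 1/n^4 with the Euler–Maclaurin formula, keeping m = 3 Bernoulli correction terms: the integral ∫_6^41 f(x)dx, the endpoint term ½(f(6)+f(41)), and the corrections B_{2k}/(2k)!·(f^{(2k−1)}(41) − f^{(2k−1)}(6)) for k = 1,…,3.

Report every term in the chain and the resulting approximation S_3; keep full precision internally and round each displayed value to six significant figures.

∫_6^41 1/x^4 dx evaluates to 0.00153837.
Boundary: ½(f(6) + f(41)) = ½(0.000771605 + 3.53887e-07) = 0.000385979.
Integral + boundary = 0.00192435.
Correction k=1: B_{2}/2! · (f^{(1)}(41) − f^{(1)}(6)) = 1/12 · (-3.45256e-08 − (-0.000514403)) = 4.28641e-05.
Running total after k=1: 0.00196722.
Correction k=2: B_{4}/4! · (f^{(3)}(41) − f^{(3)}(6)) = −1/720 · (-6.16161e-10 − (-0.000428669)) = -5.95373e-07.
Running total after k=2: 0.00196662.
Correction k=3: B_{6}/6! · (f^{(5)}(41) − f^{(5)}(6)) = 1/30240 · (-2.05265e-11 − (-0.000666819)) = 2.20509e-08.

S_3 ≈ 0.00196664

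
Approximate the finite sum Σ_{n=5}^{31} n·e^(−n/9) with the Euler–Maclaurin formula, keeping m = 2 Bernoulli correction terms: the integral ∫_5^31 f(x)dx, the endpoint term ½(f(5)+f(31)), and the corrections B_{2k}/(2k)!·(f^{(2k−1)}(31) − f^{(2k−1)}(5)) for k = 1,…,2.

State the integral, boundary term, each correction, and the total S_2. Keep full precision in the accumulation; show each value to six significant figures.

The integral term ∫_5^31 x·e^(−x/9) dx = 60.8008.
½[f(5) + f(31)] = ½[2.86877 + 0.989597] = 1.92918.
Integral + boundary = 62.7300.
Order-1 term: 1/12 · (-0.0780328 − 0.255002) = -0.0277529.
Running total after k=1: 62.7023.
Order-2 term: −1/720 · (-0.000175158 − 0.0173149) = 2.42918e-05.

S_2 ≈ 62.7023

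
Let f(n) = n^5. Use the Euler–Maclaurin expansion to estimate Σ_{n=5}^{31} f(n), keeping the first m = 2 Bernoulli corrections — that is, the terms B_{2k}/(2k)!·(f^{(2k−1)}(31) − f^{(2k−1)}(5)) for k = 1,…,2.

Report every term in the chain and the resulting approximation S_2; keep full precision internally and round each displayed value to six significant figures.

S_2 ≈ 1.62615e+08

The integral term ∫_5^31 x^5 dx = 1.47915e+08.
½[f(5) + f(31)] = ½[3125.00 + 2.86292e+07] = 1.43161e+07.
So far: 1.62231e+08.
Correction k=1: B_{2}/2! · (f^{(1)}(31) − f^{(1)}(5)) = 1/12 · (4.61760e+06 − 3125.00) = 384540.
Running total after k=1: 1.62615e+08.
Correction k=2: B_{4}/4! · (f^{(3)}(31) − f^{(3)}(5)) = −1/720 · (57660.0 − 1500.00) = -78.0000.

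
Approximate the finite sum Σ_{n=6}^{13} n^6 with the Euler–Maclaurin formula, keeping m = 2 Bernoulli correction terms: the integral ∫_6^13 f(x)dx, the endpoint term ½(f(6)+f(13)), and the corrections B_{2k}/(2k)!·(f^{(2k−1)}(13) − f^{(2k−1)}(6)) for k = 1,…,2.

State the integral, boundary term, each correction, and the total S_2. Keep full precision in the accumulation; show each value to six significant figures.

S_2 ≈ 1.15422e+07

The integral term ∫_6^13 x^6 dx = 8.92408e+06.
Endpoint term: (f(6) + f(13))/2 = (46656.0 + 4.82681e+06)/2 = 2.43673e+06.
Integral + boundary = 1.13608e+07.
Order-1 term: 1/12 · (2.22776e+06 − 46656.0) = 181758.
Running total after k=1: 1.15426e+07.
Order-2 term: −1/720 · (263640 − 25920.0) = -330.167.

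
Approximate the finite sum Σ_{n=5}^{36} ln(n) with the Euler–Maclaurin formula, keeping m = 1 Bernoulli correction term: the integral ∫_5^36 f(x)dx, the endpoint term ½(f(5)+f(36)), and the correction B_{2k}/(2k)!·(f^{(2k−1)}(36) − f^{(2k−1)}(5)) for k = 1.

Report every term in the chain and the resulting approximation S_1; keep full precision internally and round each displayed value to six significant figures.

The integral term ∫_5^36 ln(x) dx = 89.9595.
½[f(5) + f(36)] = ½[1.60944 + 3.58352] = 2.59648.
So far: 92.5560.
k=1: B_{2}/(2)! × [f^{(1)}(36) − f^{(1)}(5)] = 1/12 × (0.0277778 − 0.200000) = -0.0143519.

S_1 ≈ 92.5416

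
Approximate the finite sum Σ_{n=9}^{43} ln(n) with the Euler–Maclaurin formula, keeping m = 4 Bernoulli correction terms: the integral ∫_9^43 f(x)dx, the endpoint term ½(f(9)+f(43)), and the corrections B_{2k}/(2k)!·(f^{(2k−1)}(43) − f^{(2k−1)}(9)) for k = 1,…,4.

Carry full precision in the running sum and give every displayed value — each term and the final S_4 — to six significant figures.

S_4 ≈ 110.928

The integral term ∫_9^43 ln(x) dx = 107.957.
Endpoint term: (f(9) + f(43))/2 = (2.19722 + 3.76120)/2 = 2.97921.
So far: 110.936.
k=1: B_{2}/(2)! × [f^{(1)}(43) − f^{(1)}(9)] = 1/12 × (0.0232558 − 0.111111) = -0.00732127.
After k=1: 110.928.
k=2: B_{4}/(4)! × [f^{(3)}(43) − f^{(3)}(9)] = −1/720 × (2.51550e-05 − 0.00274348) = 3.77546e-06.
After k=2: 110.928.
k=3: B_{6}/(6)! × [f^{(5)}(43) − f^{(5)}(9)] = 1/30240 × (1.63256e-07 − 0.000406442) = -1.34351e-08.
After k=3: 110.928.
k=4: B_{8}/(8)! × [f^{(7)}(43) − f^{(7)}(9)] = −1/1209600 × (2.64883e-09 − 0.000150534) = 1.24447e-10.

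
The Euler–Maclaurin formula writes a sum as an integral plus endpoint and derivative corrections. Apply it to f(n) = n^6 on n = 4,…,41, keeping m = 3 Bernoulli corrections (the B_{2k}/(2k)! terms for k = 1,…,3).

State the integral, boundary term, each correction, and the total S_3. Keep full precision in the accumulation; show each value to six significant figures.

The integral term ∫_4^41 x^6 dx = 2.78220e+10.
Endpoint term: (f(4) + f(41))/2 = (4096.00 + 4.75010e+09)/2 = 2.37505e+09.
Running total after boundary: 3.01971e+10.
Order-1 term: 1/12 · (6.95137e+08 − 6144.00) = 5.79276e+07.
Partial sum through k=1: 3.02550e+10.
Order-2 term: −1/720 · (8.27052e+06 − 7680.00) = -11476.2.
Partial sum through k=2: 3.02550e+10.
Order-3 term: 1/30240 · (29520.0 − 2880.00) = 0.880952.

S_3 ≈ 3.02550e+10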